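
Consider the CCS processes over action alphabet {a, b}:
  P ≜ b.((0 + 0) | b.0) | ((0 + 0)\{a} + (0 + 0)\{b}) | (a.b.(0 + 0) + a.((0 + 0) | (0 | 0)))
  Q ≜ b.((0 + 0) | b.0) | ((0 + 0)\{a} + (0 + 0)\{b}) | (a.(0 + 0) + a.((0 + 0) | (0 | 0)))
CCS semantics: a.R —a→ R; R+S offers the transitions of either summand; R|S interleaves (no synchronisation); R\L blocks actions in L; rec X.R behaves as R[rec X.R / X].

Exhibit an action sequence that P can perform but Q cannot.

abbb

Reachable graph of P (12 states):
  p0 = b.((0 + 0) | b.0) | ((0 + 0)\{a} + (0 + 0)\{b}) | (a.b.(0 + 0) + a.((0 + 0) | (0 | 0))) | ··a··> p1, ··a··> p2, ··b··> p3
  p1 = b.((0 + 0) | b.0) | ((0 + 0)\{a} + (0 + 0)\{b}) | ((0 + 0) | (0 | 0)) | ··b··> p4
  p2 = b.((0 + 0) | b.0) | ((0 + 0)\{a} + (0 + 0)\{b}) | b.(0 + 0) | ··b··> p5, ··b··> p6
  p3 = (0 + 0) | b.0 | ((0 + 0)\{a} + (0 + 0)\{b}) | (a.b.(0 + 0) + a.((0 + 0) | (0 | 0))) | ··a··> p4, ··a··> p5, ··b··> p7
  p4 = (0 + 0) | b.0 | ((0 + 0)\{a} + (0 + 0)\{b}) | ((0 + 0) | (0 | 0)) | ··b··> p8
  p5 = (0 + 0) | b.0 | ((0 + 0)\{a} + (0 + 0)\{b}) | b.(0 + 0) | ··b··> p10, ··b··> p9
  p6 = b.((0 + 0) | b.0) | ((0 + 0)\{a} + (0 + 0)\{b}) | (0 + 0) | ··b··> p10
  p7 = (0 + 0) | 0 | ((0 + 0)\{a} + (0 + 0)\{b}) | (a.b.(0 + 0) + a.((0 + 0) | (0 | 0))) | ··a··> p8, ··a··> p9
  p8 = (0 + 0) | 0 | ((0 + 0)\{a} + (0 + 0)\{b}) | ((0 + 0) | (0 | 0)) | ·
  p9 = (0 + 0) | 0 | ((0 + 0)\{a} + (0 + 0)\{b}) | b.(0 + 0) | ··b··> p11
  p10 = (0 + 0) | b.0 | ((0 + 0)\{a} + (0 + 0)\{b}) | (0 + 0) | ··b··> p11
  p11 = (0 + 0) | 0 | ((0 + 0)\{a} + (0 + 0)\{b}) | (0 + 0) | ·
Reachable graph of Q (9 states):
  q0 = b.((0 + 0) | b.0) | ((0 + 0)\{a} + (0 + 0)\{b}) | (a.(0 + 0) + a.((0 + 0) | (0 | 0))) | ··a··> q1, ··a··> q2, ··b··> q3
  q1 = b.((0 + 0) | b.0) | ((0 + 0)\{a} + (0 + 0)\{b}) | ((0 + 0) | (0 | 0)) | ··b··> q4
  q2 = b.((0 + 0) | b.0) | ((0 + 0)\{a} + (0 + 0)\{b}) | (0 + 0) | ··b··> q5
  q3 = (0 + 0) | b.0 | ((0 + 0)\{a} + (0 + 0)\{b}) | (a.(0 + 0) + a.((0 + 0) | (0 | 0))) | ··a··> q4, ··a··> q5, ··b··> q6
  q4 = (0 + 0) | b.0 | ((0 + 0)\{a} + (0 + 0)\{b}) | ((0 + 0) | (0 | 0)) | ··b··> q7
  q5 = (0 + 0) | b.0 | ((0 + 0)\{a} + (0 + 0)\{b}) | (0 + 0) | ··b··> q8
  q6 = (0 + 0) | 0 | ((0 + 0)\{a} + (0 + 0)\{b}) | (a.(0 + 0) + a.((0 + 0) | (0 | 0))) | ··a··> q7, ··a··> q8
  q7 = (0 + 0) | 0 | ((0 + 0)\{a} + (0 + 0)\{b}) | ((0 + 0) | (0 | 0)) | ·
  q8 = (0 + 0) | 0 | ((0 + 0)\{a} + (0 + 0)\{b}) | (0 + 0) | ·
Run σ = ⟨abbb⟩ on P: start {p0}
  after a @ step 1: {p1, p2}
  after b @ step 2: {p4, p5, p6}
  after b @ step 3: {p10, p8, p9}
  after b @ step 4: {p11}
  ✓ P
Run σ = ⟨abbb⟩ on Q: start {q0}
  after a @ step 1: {q1, q2}
  after b @ step 2: {q4, q5}
  after b @ step 3: {q7, q8}
  after b @ step 4: ∅  — Q cannot continue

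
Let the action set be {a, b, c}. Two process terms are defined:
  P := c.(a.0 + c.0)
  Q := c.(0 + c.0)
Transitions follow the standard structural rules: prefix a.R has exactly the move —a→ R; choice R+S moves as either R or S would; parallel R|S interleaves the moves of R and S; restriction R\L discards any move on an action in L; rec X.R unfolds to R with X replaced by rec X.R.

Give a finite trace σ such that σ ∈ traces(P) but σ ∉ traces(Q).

ca

LTS(P): 3 reachable states
  p0 = c.(a.0 + c.0) has moves —c→ p1
  p1 = a.0 + c.0 has moves —a→ p2, —c→ p2
  p2 = 0 has moves ∅
LTS(Q): 3 reachable states
  q0 = c.(0 + c.0) has moves —c→ q1
  q1 = 0 + c.0 has moves —c→ q2
  q2 = 0 has moves ∅
Trace ⟨ca⟩ through P, begin at {p0}:
  step 1 (c): {p1}
  step 2 (a): {p2}
  — P admits the full trace.
Trace ⟨ca⟩ through Q, begin at {q0}:
  step 1 (c): {q1}
  step 2 (a): no successor for Q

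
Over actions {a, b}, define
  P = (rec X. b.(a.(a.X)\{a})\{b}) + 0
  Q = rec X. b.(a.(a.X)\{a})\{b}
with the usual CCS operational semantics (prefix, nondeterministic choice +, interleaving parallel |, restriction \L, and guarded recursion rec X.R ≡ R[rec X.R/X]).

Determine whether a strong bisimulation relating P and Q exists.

LTS(P): 3 reachable states
  p0 = (rec X. b.(a.(a.X)\{a})\{b}) + 0 | --b--▸ p1
  p1 = (a.(a.(rec X. b.(a.(a.X)\{a})\{b}))\{a})\{b} | --a--▸ p2
  p2 = (a.(rec X. b.(a.(a.X)\{a})\{b}))\{a}\{b} | stopped
LTS(Q): 3 reachable states
  q0 = rec X. b.(a.(a.X)\{a})\{b} | --b--▸ q1
  q1 = (a.(a.(rec X. b.(a.(a.X)\{a})\{b}))\{a})\{b} | --a--▸ q2
  q2 = (a.(rec X. b.(a.(a.X)\{a})\{b}))\{a}\{b} | stopped
Partition-refinement fixed point:
  B0 = {p0, q0}
  B1 = {p1, q1}
  B2 = {p2, q2}
p0 ∈ B0, q0 ∈ B0 → same block

YES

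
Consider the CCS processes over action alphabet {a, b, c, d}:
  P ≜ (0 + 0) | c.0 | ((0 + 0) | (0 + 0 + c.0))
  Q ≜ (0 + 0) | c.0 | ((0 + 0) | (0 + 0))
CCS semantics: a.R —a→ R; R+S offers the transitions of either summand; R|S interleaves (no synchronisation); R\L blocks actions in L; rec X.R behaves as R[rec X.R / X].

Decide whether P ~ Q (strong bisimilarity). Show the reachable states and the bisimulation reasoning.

NO

P's transition system — 4 states:
  u0 = (0 + 0) | c.0 | ((0 + 0) | (0 + 0 + c.0)) :: ··c··> u1, ··c··> u2
  u1 = (0 + 0) | 0 | ((0 + 0) | (0 + 0 + c.0)) :: ··c··> u3
  u2 = (0 + 0) | c.0 | ((0 + 0) | 0) :: ··c··> u3
  u3 = (0 + 0) | 0 | ((0 + 0) | 0) :: deadlocked
Q's transition system — 2 states:
  v0 = (0 + 0) | c.0 | ((0 + 0) | (0 + 0)) :: ··c··> v1
  v1 = (0 + 0) | 0 | ((0 + 0) | (0 + 0)) :: deadlocked
Coarsest stable partition (strong bisimilarity classes):
  B0 = {u0}
  B1 = {u1, u2, v0}
  B2 = {u3, v1}
u0 ∈ B0, v0 ∈ B1 → different blocks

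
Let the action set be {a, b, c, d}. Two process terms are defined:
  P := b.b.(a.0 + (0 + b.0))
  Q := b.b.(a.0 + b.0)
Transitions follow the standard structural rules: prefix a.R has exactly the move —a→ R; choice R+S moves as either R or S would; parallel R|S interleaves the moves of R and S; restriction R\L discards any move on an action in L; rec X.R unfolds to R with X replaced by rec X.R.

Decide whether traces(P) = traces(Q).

LTS(P): 4 reachable states
  s0 = b.b.(a.0 + (0 + b.0)) :: -b-> s1
  s1 = b.(a.0 + (0 + b.0)) :: -b-> s2
  s2 = a.0 + (0 + b.0) :: -a-> s3, -b-> s3
  s3 = 0 :: ∅
LTS(Q): 4 reachable states
  t0 = b.b.(a.0 + b.0) :: -b-> t1
  t1 = b.(a.0 + b.0) :: -b-> t2
  t2 = a.0 + b.0 :: -a-> t3, -b-> t3
  t3 = 0 :: ∅
Coarsest stable partition (strong bisimilarity classes):
  B0 = {s0, t0}
  B1 = {s1, t1}
  B2 = {s2, t2}
  B3 = {s3, t3}
s0 ∈ B0, t0 ∈ B0 → same block
Bisimilar ⇒ trace-equivalent.

trace-equivalent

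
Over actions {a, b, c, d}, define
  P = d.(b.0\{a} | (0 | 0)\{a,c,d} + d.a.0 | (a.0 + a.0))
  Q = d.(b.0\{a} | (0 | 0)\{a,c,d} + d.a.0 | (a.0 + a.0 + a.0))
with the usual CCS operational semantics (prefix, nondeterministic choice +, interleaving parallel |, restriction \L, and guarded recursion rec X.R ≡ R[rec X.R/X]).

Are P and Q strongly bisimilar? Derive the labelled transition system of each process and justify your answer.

bisimilar

LTS(P): 8 reachable states
  u0 = d.(b.0\{a} | (0 | 0)\{a,c,d} + d.a.0 | (a.0 + a.0)) ⊢ -d-> u1
  u1 = b.0\{a} | (0 | 0)\{a,c,d} + d.a.0 | (a.0 + a.0) ⊢ -a-> u2, -b-> u3, -d-> u4
  u2 = d.a.0 | 0 ⊢ -d-> u5
  u3 = 0\{a} | (0 | 0)\{a,c,d} ⊢ stopped
  u4 = a.0 | (a.0 + a.0) ⊢ -a-> u5, -a-> u6
  u5 = a.0 | 0 ⊢ -a-> u7
  u6 = 0 | (a.0 + a.0) ⊢ -a-> u7
  u7 = 0 | 0 ⊢ stopped
LTS(Q): 8 reachable states
  v0 = d.(b.0\{a} | (0 | 0)\{a,c,d} + d.a.0 | (a.0 + a.0 + a.0)) ⊢ -d-> v1
  v1 = b.0\{a} | (0 | 0)\{a,c,d} + d.a.0 | (a.0 + a.0 + a.0) ⊢ -a-> v2, -b-> v3, -d-> v4
  v2 = d.a.0 | 0 ⊢ -d-> v5
  v3 = 0\{a} | (0 | 0)\{a,c,d} ⊢ stopped
  v4 = a.0 | (a.0 + a.0 + a.0) ⊢ -a-> v5, -a-> v6
  v5 = a.0 | 0 ⊢ -a-> v7
  v6 = 0 | (a.0 + a.0 + a.0) ⊢ -a-> v7
  v7 = 0 | 0 ⊢ stopped
Bisimilarity quotient blocks:
  B0 = {u0, v0}
  B1 = {u1, v1}
  B2 = {u3, u7, v3, v7}
  B3 = {u4, v4}
  B4 = {u5, u6, v5, v6}
  B5 = {u2, v2}
u0 ∈ B0, v0 ∈ B0 → same block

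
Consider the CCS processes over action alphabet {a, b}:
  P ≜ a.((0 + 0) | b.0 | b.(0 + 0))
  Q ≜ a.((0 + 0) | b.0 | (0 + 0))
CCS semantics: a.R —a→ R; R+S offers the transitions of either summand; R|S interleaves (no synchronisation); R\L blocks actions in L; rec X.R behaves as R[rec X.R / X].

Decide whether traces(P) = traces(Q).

NO — witness ⟨abb⟩

P's transition system — 5 states:
  u0 = a.((0 + 0) | b.0 | b.(0 + 0)) ⊢ =a=> u1
  u1 = (0 + 0) | b.0 | b.(0 + 0) ⊢ =b=> u2, =b=> u3
  u2 = (0 + 0) | 0 | b.(0 + 0) ⊢ =b=> u4
  u3 = (0 + 0) | b.0 | (0 + 0) ⊢ =b=> u4
  u4 = (0 + 0) | 0 | (0 + 0) ⊢ (no moves)
Q's transition system — 3 states:
  v0 = a.((0 + 0) | b.0 | (0 + 0)) ⊢ =a=> v1
  v1 = (0 + 0) | b.0 | (0 + 0) ⊢ =b=> v2
  v2 = (0 + 0) | 0 | (0 + 0) ⊢ (no moves)
Trace ⟨abb⟩ through P, begin at {u0}:
  after a @ step 1: {u1}
  after b @ step 2: {u2, u3}
  after b @ step 3: {u4}
  P completes σ.
Trace ⟨abb⟩ through Q, begin at {v0}:
  after a @ step 1: {v1}
  after b @ step 2: {v2}
  after b @ step 3: no successor for Q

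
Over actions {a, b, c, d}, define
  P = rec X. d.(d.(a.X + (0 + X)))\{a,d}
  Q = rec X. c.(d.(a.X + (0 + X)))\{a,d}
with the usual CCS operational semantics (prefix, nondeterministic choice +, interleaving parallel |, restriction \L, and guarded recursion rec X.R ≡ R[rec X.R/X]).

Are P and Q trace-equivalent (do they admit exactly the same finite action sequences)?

P's transition system — 2 states:
  p0 = rec X. d.(d.(a.X + (0 + X)))\{a,d} :: ··d··> p1
  p1 = (d.(a.(rec X. d.(d.(a.X + (0 + X)))\{a,d}) + (0 + (rec X. d.(d.(a.X + (0 + X)))\{a,d}))))\{a,d} :: stopped
Q's transition system — 2 states:
  q0 = rec X. c.(d.(a.X + (0 + X)))\{a,d} :: ··c··> q1
  q1 = (d.(a.(rec X. c.(d.(a.X + (0 + X)))\{a,d}) + (0 + (rec X. c.(d.(a.X + (0 + X)))\{a,d}))))\{a,d} :: stopped
Run σ = ⟨d⟩ on P: start {p0}
  [1] d ⇒ {p1}
  ✓ P
Run σ = ⟨d⟩ on Q: start {q0}
  [1] d ⇒ ∅  — Q cannot continue

traces(P) ≠ traces(Q) — witness ⟨d⟩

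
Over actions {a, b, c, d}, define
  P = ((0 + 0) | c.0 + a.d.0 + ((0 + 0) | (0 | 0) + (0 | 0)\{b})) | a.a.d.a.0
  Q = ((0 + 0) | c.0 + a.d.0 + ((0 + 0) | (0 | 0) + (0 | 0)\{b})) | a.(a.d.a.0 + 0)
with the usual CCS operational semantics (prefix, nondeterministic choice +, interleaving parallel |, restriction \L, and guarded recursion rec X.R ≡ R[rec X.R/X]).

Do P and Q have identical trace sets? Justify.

trace-equivalent

P's transition system — 20 states:
  u0 = ((0 + 0) | c.0 + a.d.0 + ((0 + 0) | (0 | 0) + (0 | 0)\{b})) | a.a.d.a.0 → -a-> u1, -a-> u2, -c-> u3
  u1 = ((0 + 0) | c.0 + a.d.0 + ((0 + 0) | (0 | 0) + (0 | 0)\{b})) | a.d.a.0 → -a-> u4, -a-> u5, -c-> u6
  u2 = d.0 | a.a.d.a.0 → -a-> u5, -d-> u7
  u3 = (0 + 0) | 0 | a.a.d.a.0 → -a-> u6
  u4 = ((0 + 0) | c.0 + a.d.0 + ((0 + 0) | (0 | 0) + (0 | 0)\{b})) | d.a.0 → -a-> u8, -c-> u9, -d-> u10
  u5 = d.0 | a.d.a.0 → -a-> u8, -d-> u11
  u6 = (0 + 0) | 0 | a.d.a.0 → -a-> u9
  u7 = 0 | a.a.d.a.0 → -a-> u11
  u8 = d.0 | d.a.0 → -d-> u12, -d-> u13
  u9 = (0 + 0) | 0 | d.a.0 → -d-> u14
  u10 = ((0 + 0) | c.0 + a.d.0 + ((0 + 0) | (0 | 0) + (0 | 0)\{b})) | a.0 → -a-> u13, -a-> u15, -c-> u14
  u11 = 0 | a.d.a.0 → -a-> u12
  u12 = 0 | d.a.0 → -d-> u16
  u13 = d.0 | a.0 → -a-> u17, -d-> u16
  u14 = (0 + 0) | 0 | a.0 → -a-> u18
  u15 = ((0 + 0) | c.0 + a.d.0 + ((0 + 0) | (0 | 0) + (0 | 0)\{b})) | 0 → -a-> u17, -c-> u18
  u16 = 0 | a.0 → -a-> u19
  u17 = d.0 | 0 → -d-> u19
  u18 = (0 + 0) | 0 | 0 → deadlocked
  u19 = 0 | 0 → deadlocked
Q's transition system — 20 states:
  v0 = ((0 + 0) | c.0 + a.d.0 + ((0 + 0) | (0 | 0) + (0 | 0)\{b})) | a.(a.d.a.0 + 0) → -a-> v1, -a-> v2, -c-> v3
  v1 = ((0 + 0) | c.0 + a.d.0 + ((0 + 0) | (0 | 0) + (0 | 0)\{b})) | (a.d.a.0 + 0) → -a-> v4, -a-> v5, -c-> v6
  v2 = d.0 | a.(a.d.a.0 + 0) → -a-> v5, -d-> v7
  v3 = (0 + 0) | 0 | a.(a.d.a.0 + 0) → -a-> v6
  v4 = ((0 + 0) | c.0 + a.d.0 + ((0 + 0) | (0 | 0) + (0 | 0)\{b})) | d.a.0 → -a-> v8, -c-> v9, -d-> v10
  v5 = d.0 | (a.d.a.0 + 0) → -a-> v8, -d-> v11
  v6 = (0 + 0) | 0 | (a.d.a.0 + 0) → -a-> v9
  v7 = 0 | a.(a.d.a.0 + 0) → -a-> v11
  v8 = d.0 | d.a.0 → -d-> v12, -d-> v13
  v9 = (0 + 0) | 0 | d.a.0 → -d-> v14
  v10 = ((0 + 0) | c.0 + a.d.0 + ((0 + 0) | (0 | 0) + (0 | 0)\{b})) | a.0 → -a-> v13, -a-> v15, -c-> v14
  v11 = 0 | (a.d.a.0 + 0) → -a-> v12
  v12 = 0 | d.a.0 → -d-> v16
  v13 = d.0 | a.0 → -a-> v17, -d-> v16
  v14 = (0 + 0) | 0 | a.0 → -a-> v18
  v15 = ((0 + 0) | c.0 + a.d.0 + ((0 + 0) | (0 | 0) + (0 | 0)\{b})) | 0 → -a-> v17, -c-> v18
  v16 = 0 | a.0 → -a-> v19
  v17 = d.0 | 0 → -d-> v19
  v18 = (0 + 0) | 0 | 0 → deadlocked
  v19 = 0 | 0 → deadlocked
Partition-refinement fixed point:
  B0 = {u0, v0}
  B1 = {u3, u7, v3, v7}
  B2 = {u11, u6, v11, v6}
  B3 = {u12, u9, v12, v9}
  B4 = {u14, u16, v14, v16}
  B5 = {u18, u19, v18, v19}
  B6 = {u1, v1}
  B7 = {u5, v5}
  B8 = {u8, v8}
  B9 = {u13, v13}
  B10 = {u17, v17}
  B11 = {u4, v4}
  B12 = {u10, v10}
  B13 = {u15, v15}
  B14 = {u2, v2}
u0 ∈ B0, v0 ∈ B0 → same block
Bisimilar ⇒ trace-equivalent.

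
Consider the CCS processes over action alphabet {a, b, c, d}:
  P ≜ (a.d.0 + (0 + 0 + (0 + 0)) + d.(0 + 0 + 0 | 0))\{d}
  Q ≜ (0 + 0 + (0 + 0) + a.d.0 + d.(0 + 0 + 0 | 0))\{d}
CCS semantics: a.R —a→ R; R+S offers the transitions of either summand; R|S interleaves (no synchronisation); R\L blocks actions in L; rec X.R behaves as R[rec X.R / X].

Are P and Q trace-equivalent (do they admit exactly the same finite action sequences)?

trace-equivalent

Reachable graph of P (2 states):
  u0 = (a.d.0 + (0 + 0 + (0 + 0)) + d.(0 + 0 + 0 | 0))\{d} :: —a→ u1
  u1 = (d.0)\{d} :: ·
Reachable graph of Q (2 states):
  v0 = (0 + 0 + (0 + 0) + a.d.0 + d.(0 + 0 + 0 | 0))\{d} :: —a→ v1
  v1 = (d.0)\{d} :: ·
Coarsest stable partition (strong bisimilarity classes):
  B0 = {u0, v0}
  B1 = {u1, v1}
u0 ∈ B0, v0 ∈ B0 → same block
Bisimilar ⇒ trace-equivalent.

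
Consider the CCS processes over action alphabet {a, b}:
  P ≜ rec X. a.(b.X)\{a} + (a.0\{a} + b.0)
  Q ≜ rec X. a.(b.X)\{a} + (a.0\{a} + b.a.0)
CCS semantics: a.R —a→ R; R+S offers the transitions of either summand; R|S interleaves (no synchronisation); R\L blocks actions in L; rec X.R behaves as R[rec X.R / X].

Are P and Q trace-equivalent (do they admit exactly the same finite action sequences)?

Reachable graph of P (5 states):
  u0 = rec X. a.(b.X)\{a} + (a.0\{a} + b.0) :: —a→ u1, —a→ u2, —b→ u3
  u1 = (b.(rec X. a.(b.X)\{a} + (a.0\{a} + b.0)))\{a} :: —b→ u4
  u2 = 0\{a} :: deadlocked
  u3 = 0 :: deadlocked
  u4 = (rec X. a.(b.X)\{a} + (a.0\{a} + b.0))\{a} :: —b→ u2
Reachable graph of Q (7 states):
  v0 = rec X. a.(b.X)\{a} + (a.0\{a} + b.a.0) :: —a→ v1, —a→ v2, —b→ v3
  v1 = (b.(rec X. a.(b.X)\{a} + (a.0\{a} + b.a.0)))\{a} :: —b→ v4
  v2 = 0\{a} :: deadlocked
  v3 = a.0 :: —a→ v5
  v4 = (rec X. a.(b.X)\{a} + (a.0\{a} + b.a.0))\{a} :: —b→ v6
  v5 = 0 :: deadlocked
  v6 = (a.0)\{a} :: deadlocked
Run σ = ⟨ba⟩ on Q: start {v0}
  [1] b ⇒ {v3}
  [2] a ⇒ {v5}
  Q completes σ.
Run σ = ⟨ba⟩ on P: start {u0}
  [1] b ⇒ {u3}
  [2] a ⇒ no successor for P

trace-distinct — witness ⟨ba⟩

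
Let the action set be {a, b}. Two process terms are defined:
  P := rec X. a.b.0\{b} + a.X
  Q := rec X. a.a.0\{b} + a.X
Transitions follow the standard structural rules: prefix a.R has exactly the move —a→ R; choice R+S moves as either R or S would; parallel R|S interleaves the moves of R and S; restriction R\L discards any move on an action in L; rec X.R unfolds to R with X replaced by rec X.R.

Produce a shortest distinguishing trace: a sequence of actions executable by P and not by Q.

Reachable graph of P (3 states):
  s0 = rec X. a.b.0\{b} + a.X ⊢ =a=> s0, =a=> s1
  s1 = b.0\{b} ⊢ =b=> s2
  s2 = 0\{b} ⊢ stopped
Reachable graph of Q (3 states):
  t0 = rec X. a.a.0\{b} + a.X ⊢ =a=> t0, =a=> t1
  t1 = a.0\{b} ⊢ =a=> t2
  t2 = 0\{b} ⊢ stopped
Trace ⟨ab⟩ through P, begin at {s0}:
  [1] a ⇒ {s0, s1}
  [2] b ⇒ {s2}
  ✓ P
Trace ⟨ab⟩ through Q, begin at {t0}:
  [1] a ⇒ {t0, t1}
  [2] b ⇒ no successor for Q

ab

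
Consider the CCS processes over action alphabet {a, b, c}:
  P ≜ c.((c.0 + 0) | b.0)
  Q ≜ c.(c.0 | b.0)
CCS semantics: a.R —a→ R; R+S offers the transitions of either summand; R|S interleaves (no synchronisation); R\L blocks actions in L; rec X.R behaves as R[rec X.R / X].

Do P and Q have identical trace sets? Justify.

P's transition system — 5 states:
  u0 = c.((c.0 + 0) | b.0) has moves —c→ u1
  u1 = (c.0 + 0) | b.0 has moves —b→ u2, —c→ u3
  u2 = (c.0 + 0) | 0 has moves —c→ u4
  u3 = 0 | b.0 has moves —b→ u4
  u4 = 0 | 0 has moves deadlocked
Q's transition system — 5 states:
  v0 = c.(c.0 | b.0) has moves —c→ v1
  v1 = c.0 | b.0 has moves —b→ v2, —c→ v3
  v2 = c.0 | 0 has moves —c→ v4
  v3 = 0 | b.0 has moves —b→ v4
  v4 = 0 | 0 has moves deadlocked
Bisimilarity quotient blocks:
  B0 = {u0, v0}
  B1 = {u1, v1}
  B2 = {u3, v3}
  B3 = {u4, v4}
  B4 = {u2, v2}
u0 ∈ B0, v0 ∈ B0 → same block
Bisimilar ⇒ trace-equivalent.

YES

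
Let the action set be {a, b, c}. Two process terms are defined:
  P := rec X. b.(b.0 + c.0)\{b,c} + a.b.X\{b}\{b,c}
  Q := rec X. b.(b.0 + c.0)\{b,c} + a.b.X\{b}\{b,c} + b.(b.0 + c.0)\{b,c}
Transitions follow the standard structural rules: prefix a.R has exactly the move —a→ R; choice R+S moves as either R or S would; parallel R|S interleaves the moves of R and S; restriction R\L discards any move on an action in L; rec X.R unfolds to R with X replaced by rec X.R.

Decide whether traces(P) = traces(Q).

P's transition system — 5 states:
  s0 = rec X. b.(b.0 + c.0)\{b,c} + a.b.X\{b}\{b,c} | —a→ s1, —b→ s2
  s1 = b.(rec X. b.(b.0 + c.0)\{b,c} + a.b.X\{b}\{b,c})\{b}\{b,c} | —b→ s3
  s2 = (b.0 + c.0)\{b,c} | deadlocked
  s3 = (rec X. b.(b.0 + c.0)\{b,c} + a.b.X\{b}\{b,c})\{b}\{b,c} | —a→ s4
  s4 = (b.(rec X. b.(b.0 + c.0)\{b,c} + a.b.X\{b}\{b,c})\{b}\{b,c})\{b}\{b,c} | deadlocked
Q's transition system — 5 states:
  t0 = rec X. b.(b.0 + c.0)\{b,c} + a.b.X\{b}\{b,c} + b.(b.0 + c.0)\{b,c} | —a→ t1, —b→ t2
  t1 = b.(rec X. b.(b.0 + c.0)\{b,c} + a.b.X\{b}\{b,c} + b.(b.0 + c.0)\{b,c})\{b}\{b,c} | —b→ t3
  t2 = (b.0 + c.0)\{b,c} | deadlocked
  t3 = (rec X. b.(b.0 + c.0)\{b,c} + a.b.X\{b}\{b,c} + b.(b.0 + c.0)\{b,c})\{b}\{b,c} | —a→ t4
  t4 = (b.(rec X. b.(b.0 + c.0)\{b,c} + a.b.X\{b}\{b,c} + b.(b.0 + c.0)\{b,c})\{b}\{b,c})\{b}\{b,c} | deadlocked
Bisimilarity quotient blocks:
  B0 = {s0, t0}
  B1 = {s1, t1}
  B2 = {s3, t3}
  B3 = {s2, s4, t2, t4}
s0 ∈ B0, t0 ∈ B0 → same block
Bisimilar ⇒ trace-equivalent.

YES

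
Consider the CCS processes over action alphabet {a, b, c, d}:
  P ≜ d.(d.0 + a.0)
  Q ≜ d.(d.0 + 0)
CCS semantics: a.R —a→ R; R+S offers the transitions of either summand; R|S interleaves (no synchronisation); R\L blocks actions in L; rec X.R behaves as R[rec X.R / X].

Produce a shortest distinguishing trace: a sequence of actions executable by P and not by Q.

LTS(P): 3 reachable states
  u0 = d.(d.0 + a.0) ⊢ -d-> u1
  u1 = d.0 + a.0 ⊢ -a-> u2, -d-> u2
  u2 = 0 ⊢ ·
LTS(Q): 3 reachable states
  v0 = d.(d.0 + 0) ⊢ -d-> v1
  v1 = d.0 + 0 ⊢ -d-> v2
  v2 = 0 ⊢ ·
Trace ⟨da⟩ through P, begin at {u0}:
  after d @ step 1: {u1}
  after a @ step 2: {u2}
  — P admits the full trace.
Trace ⟨da⟩ through Q, begin at {v0}:
  after d @ step 1: {v1}
  after a @ step 2: no successor for Q

da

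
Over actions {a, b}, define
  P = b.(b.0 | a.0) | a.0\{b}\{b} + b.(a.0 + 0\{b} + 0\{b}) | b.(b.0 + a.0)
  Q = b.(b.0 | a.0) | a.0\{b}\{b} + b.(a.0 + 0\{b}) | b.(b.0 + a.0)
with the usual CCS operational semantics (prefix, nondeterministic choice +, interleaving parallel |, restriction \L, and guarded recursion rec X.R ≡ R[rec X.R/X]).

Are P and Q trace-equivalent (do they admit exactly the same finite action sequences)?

trace-equivalent

LTS(P): 18 reachable states
  m0 = b.(b.0 | a.0) | a.0\{b}\{b} + b.(a.0 + 0\{b} + 0\{b}) | b.(b.0 + a.0) → --a--▸ m1, --b--▸ m2, --b--▸ m3, --b--▸ m4
  m1 = b.(b.0 | a.0) | 0\{b}\{b} → --b--▸ m5
  m2 = (a.0 + 0\{b} + 0\{b}) | b.(b.0 + a.0) → --a--▸ m6, --b--▸ m7
  m3 = b.(a.0 + 0\{b} + 0\{b}) | (b.0 + a.0) → --a--▸ m8, --b--▸ m7, --b--▸ m8
  m4 = b.0 | a.0 | a.0\{b}\{b} → --a--▸ m5, --a--▸ m9, --b--▸ m10
  m5 = b.0 | a.0 | 0\{b}\{b} → --a--▸ m11, --b--▸ m12
  m6 = 0 | b.(b.0 + a.0) → --b--▸ m13
  m7 = (a.0 + 0\{b} + 0\{b}) | (b.0 + a.0) → --a--▸ m13, --a--▸ m14, --b--▸ m14
  m8 = b.(a.0 + 0\{b} + 0\{b}) | 0 → --b--▸ m14
  m9 = b.0 | 0 | a.0\{b}\{b} → --a--▸ m11, --b--▸ m15
  m10 = 0 | a.0 | a.0\{b}\{b} → --a--▸ m12, --a--▸ m15
  m11 = b.0 | 0 | 0\{b}\{b} → --b--▸ m16
  m12 = 0 | a.0 | 0\{b}\{b} → --a--▸ m16
  m13 = 0 | (b.0 + a.0) → --a--▸ m17, --b--▸ m17
  m14 = (a.0 + 0\{b} + 0\{b}) | 0 → --a--▸ m17
  m15 = 0 | 0 | a.0\{b}\{b} → --a--▸ m16
  m16 = 0 | 0 | 0\{b}\{b} → (no moves)
  m17 = 0 | 0 → (no moves)
LTS(Q): 18 reachable states
  n0 = b.(b.0 | a.0) | a.0\{b}\{b} + b.(a.0 + 0\{b}) | b.(b.0 + a.0) → --a--▸ n1, --b--▸ n2, --b--▸ n3, --b--▸ n4
  n1 = b.(b.0 | a.0) | 0\{b}\{b} → --b--▸ n5
  n2 = (a.0 + 0\{b}) | b.(b.0 + a.0) → --a--▸ n6, --b--▸ n7
  n3 = b.(a.0 + 0\{b}) | (b.0 + a.0) → --a--▸ n8, --b--▸ n7, --b--▸ n8
  n4 = b.0 | a.0 | a.0\{b}\{b} → --a--▸ n5, --a--▸ n9, --b--▸ n10
  n5 = b.0 | a.0 | 0\{b}\{b} → --a--▸ n11, --b--▸ n12
  n6 = 0 | b.(b.0 + a.0) → --b--▸ n13
  n7 = (a.0 + 0\{b}) | (b.0 + a.0) → --a--▸ n13, --a--▸ n14, --b--▸ n14
  n8 = b.(a.0 + 0\{b}) | 0 → --b--▸ n14
  n9 = b.0 | 0 | a.0\{b}\{b} → --a--▸ n11, --b--▸ n15
  n10 = 0 | a.0 | a.0\{b}\{b} → --a--▸ n12, --a--▸ n15
  n11 = b.0 | 0 | 0\{b}\{b} → --b--▸ n16
  n12 = 0 | a.0 | 0\{b}\{b} → --a--▸ n16
  n13 = 0 | (b.0 + a.0) → --a--▸ n17, --b--▸ n17
  n14 = (a.0 + 0\{b}) | 0 → --a--▸ n17
  n15 = 0 | 0 | a.0\{b}\{b} → --a--▸ n16
  n16 = 0 | 0 | 0\{b}\{b} → (no moves)
  n17 = 0 | 0 → (no moves)
Coarsest stable partition (strong bisimilarity classes):
  B0 = {m0, n0}
  B1 = {m3, n3}
  B2 = {m8, n8}
  B3 = {m12, m14, m15, n12, n14, n15}
  B4 = {m16, m17, n16, n17}
  B5 = {m7, n7}
  B6 = {m13, n13}
  B7 = {m4, n4}
  B8 = {m5, m9, n5, n9}
  B9 = {m11, n11}
  B10 = {m10, n10}
  B11 = {m1, n1}
  B12 = {m2, n2}
  B13 = {m6, n6}
m0 ∈ B0, n0 ∈ B0 → same block
Bisimilar ⇒ trace-equivalent.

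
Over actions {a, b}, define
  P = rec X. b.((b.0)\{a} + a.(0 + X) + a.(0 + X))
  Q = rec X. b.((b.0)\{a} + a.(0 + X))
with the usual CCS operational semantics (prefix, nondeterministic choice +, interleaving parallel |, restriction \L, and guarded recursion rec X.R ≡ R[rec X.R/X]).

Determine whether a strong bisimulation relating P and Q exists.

Reachable graph of P (4 states):
  s0 = rec X. b.((b.0)\{a} + a.(0 + X) + a.(0 + X)) → —b→ s1
  s1 = (b.0)\{a} + a.(0 + (rec X. b.((b.0)\{a} + a.(0 + X) + a.(0 + X)))) + a.(0 + (rec X. b.((b.0)\{a} + a.(0 + X) + a.(0 + X)))) → —a→ s2, —b→ s3
  s2 = 0 + (rec X. b.((b.0)\{a} + a.(0 + X) + a.(0 + X))) → —b→ s1
  s3 = 0\{a} → ∅
Reachable graph of Q (4 states):
  t0 = rec X. b.((b.0)\{a} + a.(0 + X)) → —b→ t1
  t1 = (b.0)\{a} + a.(0 + (rec X. b.((b.0)\{a} + a.(0 + X)))) → —a→ t2, —b→ t3
  t2 = 0 + (rec X. b.((b.0)\{a} + a.(0 + X))) → —b→ t1
  t3 = 0\{a} → ∅
Coarsest stable partition (strong bisimilarity classes):
  B0 = {s0, s2, t0, t2}
  B1 = {s1, t1}
  B2 = {s3, t3}
s0 ∈ B0, t0 ∈ B0 → same block

YES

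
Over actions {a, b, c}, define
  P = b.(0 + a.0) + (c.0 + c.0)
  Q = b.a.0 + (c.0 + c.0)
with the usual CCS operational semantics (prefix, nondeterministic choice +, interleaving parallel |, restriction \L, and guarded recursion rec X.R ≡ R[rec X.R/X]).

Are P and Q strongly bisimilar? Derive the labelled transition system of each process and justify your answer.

bisimilar

Reachable graph of P (3 states):
  u0 = b.(0 + a.0) + (c.0 + c.0) | —b→ u1, —c→ u2
  u1 = 0 + a.0 | —a→ u2
  u2 = 0 | stopped
Reachable graph of Q (3 states):
  v0 = b.a.0 + (c.0 + c.0) | —b→ v1, —c→ v2
  v1 = a.0 | —a→ v2
  v2 = 0 | stopped
Bisimilarity quotient blocks:
  B0 = {u0, v0}
  B1 = {u1, v1}
  B2 = {u2, v2}
u0 ∈ B0, v0 ∈ B0 → same block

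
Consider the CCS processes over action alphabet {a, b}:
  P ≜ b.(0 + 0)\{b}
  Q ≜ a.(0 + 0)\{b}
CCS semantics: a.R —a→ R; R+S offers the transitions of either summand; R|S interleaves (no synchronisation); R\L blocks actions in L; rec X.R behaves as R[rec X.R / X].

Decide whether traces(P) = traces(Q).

P's transition system — 2 states:
  p0 = b.(0 + 0)\{b} ⊢ =b=> p1
  p1 = (0 + 0)\{b} ⊢ (no moves)
Q's transition system — 2 states:
  q0 = a.(0 + 0)\{b} ⊢ =a=> q1
  q1 = (0 + 0)\{b} ⊢ (no moves)
Trace ⟨b⟩ through P, begin at {p0}:
  [1] b ⇒ {p1}
  P completes σ.
Trace ⟨b⟩ through Q, begin at {q0}:
  [1] b ⇒ no successor for Q

NO — witness ⟨b⟩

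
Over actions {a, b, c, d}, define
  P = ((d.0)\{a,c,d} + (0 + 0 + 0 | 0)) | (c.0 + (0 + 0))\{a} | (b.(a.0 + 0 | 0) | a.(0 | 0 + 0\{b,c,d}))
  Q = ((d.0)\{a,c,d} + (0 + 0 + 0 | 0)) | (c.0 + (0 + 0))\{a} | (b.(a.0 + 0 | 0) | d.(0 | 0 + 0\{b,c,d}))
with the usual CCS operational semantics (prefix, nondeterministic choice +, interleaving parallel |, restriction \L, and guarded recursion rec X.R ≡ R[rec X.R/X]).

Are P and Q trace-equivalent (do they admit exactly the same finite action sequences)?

NO — witness ⟨a⟩

Reachable graph of P (12 states):
  p0 = ((d.0)\{a,c,d} + (0 + 0 + 0 | 0)) | (c.0 + (0 + 0))\{a} | (b.(a.0 + 0 | 0) | a.(0 | 0 + 0\{b,c,d})) :: —a→ p1, —b→ p2, —c→ p3
  p1 = ((d.0)\{a,c,d} + (0 + 0 + 0 | 0)) | (c.0 + (0 + 0))\{a} | (b.(a.0 + 0 | 0) | (0 | 0 + 0\{b,c,d})) :: —b→ p4, —c→ p5
  p2 = ((d.0)\{a,c,d} + (0 + 0 + 0 | 0)) | (c.0 + (0 + 0))\{a} | ((a.0 + 0 | 0) | a.(0 | 0 + 0\{b,c,d})) :: —a→ p4, —a→ p6, —c→ p7
  p3 = ((d.0)\{a,c,d} + (0 + 0 + 0 | 0)) | 0\{a} | (b.(a.0 + 0 | 0) | a.(0 | 0 + 0\{b,c,d})) :: —a→ p5, —b→ p7
  p4 = ((d.0)\{a,c,d} + (0 + 0 + 0 | 0)) | (c.0 + (0 + 0))\{a} | ((a.0 + 0 | 0) | (0 | 0 + 0\{b,c,d})) :: —a→ p8, —c→ p9
  p5 = ((d.0)\{a,c,d} + (0 + 0 + 0 | 0)) | 0\{a} | (b.(a.0 + 0 | 0) | (0 | 0 + 0\{b,c,d})) :: —b→ p9
  p6 = ((d.0)\{a,c,d} + (0 + 0 + 0 | 0)) | (c.0 + (0 + 0))\{a} | (0 | a.(0 | 0 + 0\{b,c,d})) :: —a→ p8, —c→ p10
  p7 = ((d.0)\{a,c,d} + (0 + 0 + 0 | 0)) | 0\{a} | ((a.0 + 0 | 0) | a.(0 | 0 + 0\{b,c,d})) :: —a→ p10, —a→ p9
  p8 = ((d.0)\{a,c,d} + (0 + 0 + 0 | 0)) | (c.0 + (0 + 0))\{a} | (0 | (0 | 0 + 0\{b,c,d})) :: —c→ p11
  p9 = ((d.0)\{a,c,d} + (0 + 0 + 0 | 0)) | 0\{a} | ((a.0 + 0 | 0) | (0 | 0 + 0\{b,c,d})) :: —a→ p11
  p10 = ((d.0)\{a,c,d} + (0 + 0 + 0 | 0)) | 0\{a} | (0 | a.(0 | 0 + 0\{b,c,d})) :: —a→ p11
  p11 = ((d.0)\{a,c,d} + (0 + 0 + 0 | 0)) | 0\{a} | (0 | (0 | 0 + 0\{b,c,d})) :: stopped
Reachable graph of Q (12 states):
  q0 = ((d.0)\{a,c,d} + (0 + 0 + 0 | 0)) | (c.0 + (0 + 0))\{a} | (b.(a.0 + 0 | 0) | d.(0 | 0 + 0\{b,c,d})) :: —b→ q1, —c→ q2, —d→ q3
  q1 = ((d.0)\{a,c,d} + (0 + 0 + 0 | 0)) | (c.0 + (0 + 0))\{a} | ((a.0 + 0 | 0) | d.(0 | 0 + 0\{b,c,d})) :: —a→ q4, —c→ q5, —d→ q6
  q2 = ((d.0)\{a,c,d} + (0 + 0 + 0 | 0)) | 0\{a} | (b.(a.0 + 0 | 0) | d.(0 | 0 + 0\{b,c,d})) :: —b→ q5, —d→ q7
  q3 = ((d.0)\{a,c,d} + (0 + 0 + 0 | 0)) | (c.0 + (0 + 0))\{a} | (b.(a.0 + 0 | 0) | (0 | 0 + 0\{b,c,d})) :: —b→ q6, —c→ q7
  q4 = ((d.0)\{a,c,d} + (0 + 0 + 0 | 0)) | (c.0 + (0 + 0))\{a} | (0 | d.(0 | 0 + 0\{b,c,d})) :: —c→ q8, —d→ q9
  q5 = ((d.0)\{a,c,d} + (0 + 0 + 0 | 0)) | 0\{a} | ((a.0 + 0 | 0) | d.(0 | 0 + 0\{b,c,d})) :: —a→ q8, —d→ q10
  q6 = ((d.0)\{a,c,d} + (0 + 0 + 0 | 0)) | (c.0 + (0 + 0))\{a} | ((a.0 + 0 | 0) | (0 | 0 + 0\{b,c,d})) :: —a→ q9, —c→ q10
  q7 = ((d.0)\{a,c,d} + (0 + 0 + 0 | 0)) | 0\{a} | (b.(a.0 + 0 | 0) | (0 | 0 + 0\{b,c,d})) :: —b→ q10
  q8 = ((d.0)\{a,c,d} + (0 + 0 + 0 | 0)) | 0\{a} | (0 | d.(0 | 0 + 0\{b,c,d})) :: —d→ q11
  q9 = ((d.0)\{a,c,d} + (0 + 0 + 0 | 0)) | (c.0 + (0 + 0))\{a} | (0 | (0 | 0 + 0\{b,c,d})) :: —c→ q11
  q10 = ((d.0)\{a,c,d} + (0 + 0 + 0 | 0)) | 0\{a} | ((a.0 + 0 | 0) | (0 | 0 + 0\{b,c,d})) :: —a→ q11
  q11 = ((d.0)\{a,c,d} + (0 + 0 + 0 | 0)) | 0\{a} | (0 | (0 | 0 + 0\{b,c,d})) :: stopped
Trace ⟨a⟩ through P, begin at {p0}:
  step 1 (a): {p1}
  — P admits the full trace.
Trace ⟨a⟩ through Q, begin at {q0}:
  step 1 (a): ∅  — Q cannot continue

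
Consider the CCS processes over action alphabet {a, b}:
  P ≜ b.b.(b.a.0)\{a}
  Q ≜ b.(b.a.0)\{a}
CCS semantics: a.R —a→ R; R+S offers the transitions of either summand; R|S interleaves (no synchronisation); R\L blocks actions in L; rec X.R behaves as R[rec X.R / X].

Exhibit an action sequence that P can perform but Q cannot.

bbb

Reachable graph of P (4 states):
  u0 = b.b.(b.a.0)\{a} | =b=> u1
  u1 = b.(b.a.0)\{a} | =b=> u2
  u2 = (b.a.0)\{a} | =b=> u3
  u3 = (a.0)\{a} | (no moves)
Reachable graph of Q (3 states):
  v0 = b.(b.a.0)\{a} | =b=> v1
  v1 = (b.a.0)\{a} | =b=> v2
  v2 = (a.0)\{a} | (no moves)
Run σ = ⟨bbb⟩ on P: start {u0}
  [1] b ⇒ {u1}
  [2] b ⇒ {u2}
  [3] b ⇒ {u3}
  P completes σ.
Run σ = ⟨bbb⟩ on Q: start {v0}
  [1] b ⇒ {v1}
  [2] b ⇒ {v2}
  [3] b ⇒ no successor for Q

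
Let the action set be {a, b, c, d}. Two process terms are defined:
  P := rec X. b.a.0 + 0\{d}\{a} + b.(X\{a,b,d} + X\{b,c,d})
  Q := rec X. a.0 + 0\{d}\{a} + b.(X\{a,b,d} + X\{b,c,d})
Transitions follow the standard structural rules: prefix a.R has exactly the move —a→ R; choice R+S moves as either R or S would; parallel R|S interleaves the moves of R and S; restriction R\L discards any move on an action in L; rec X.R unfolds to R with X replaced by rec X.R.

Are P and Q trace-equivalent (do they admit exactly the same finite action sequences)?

traces(P) ≠ traces(Q) — witness ⟨a⟩

Reachable graph of P (4 states):
  u0 = rec X. b.a.0 + 0\{d}\{a} + b.(X\{a,b,d} + X\{b,c,d}) ⊢ ··b··> u1, ··b··> u2
  u1 = (rec X. b.a.0 + 0\{d}\{a} + b.(X\{a,b,d} + X\{b,c,d}))\{a,b,d} + (rec X. b.a.0 + 0\{d}\{a} + b.(X\{a,b,d} + X\{b,c,d}))\{b,c,d} ⊢ ·
  u2 = a.0 ⊢ ··a··> u3
  u3 = 0 ⊢ ·
Reachable graph of Q (4 states):
  v0 = rec X. a.0 + 0\{d}\{a} + b.(X\{a,b,d} + X\{b,c,d}) ⊢ ··a··> v1, ··b··> v2
  v1 = 0 ⊢ ·
  v2 = (rec X. a.0 + 0\{d}\{a} + b.(X\{a,b,d} + X\{b,c,d}))\{a,b,d} + (rec X. a.0 + 0\{d}\{a} + b.(X\{a,b,d} + X\{b,c,d}))\{b,c,d} ⊢ ··a··> v3
  v3 = 0\{b,c,d} ⊢ ·
Run σ = ⟨a⟩ on Q: start {v0}
  after a @ step 1: {v1}
  — Q admits the full trace.
Run σ = ⟨a⟩ on P: start {u0}
  after a @ step 1: no successor for P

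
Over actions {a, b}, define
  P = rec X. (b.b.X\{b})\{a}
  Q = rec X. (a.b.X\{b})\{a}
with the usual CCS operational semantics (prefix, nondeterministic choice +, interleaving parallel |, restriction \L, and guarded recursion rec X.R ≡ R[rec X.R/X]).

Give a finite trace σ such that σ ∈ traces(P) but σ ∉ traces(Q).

b

P's transition system — 3 states:
  u0 = rec X. (b.b.X\{b})\{a} | ··b··> u1
  u1 = (b.(rec X. (b.b.X\{b})\{a})\{b})\{a} | ··b··> u2
  u2 = (rec X. (b.b.X\{b})\{a})\{b}\{a} | (no moves)
Q's transition system — 1 states:
  v0 = rec X. (a.b.X\{b})\{a} | (no moves)
Run σ = ⟨b⟩ on P: start {u0}
  after b @ step 1: {u1}
  ✓ P
Run σ = ⟨b⟩ on Q: start {v0}
  after b @ step 1: no successor for Q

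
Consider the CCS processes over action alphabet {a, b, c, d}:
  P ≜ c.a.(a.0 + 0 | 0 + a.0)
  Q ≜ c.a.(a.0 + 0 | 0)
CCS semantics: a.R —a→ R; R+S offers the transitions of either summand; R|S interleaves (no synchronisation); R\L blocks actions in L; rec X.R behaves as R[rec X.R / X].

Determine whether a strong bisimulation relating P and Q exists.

P ~ Q

LTS(P): 4 reachable states
  s0 = c.a.(a.0 + 0 | 0 + a.0) ⊢ —c→ s1
  s1 = a.(a.0 + 0 | 0 + a.0) ⊢ —a→ s2
  s2 = a.0 + 0 | 0 + a.0 ⊢ —a→ s3
  s3 = 0 ⊢ stopped
LTS(Q): 4 reachable states
  t0 = c.a.(a.0 + 0 | 0) ⊢ —c→ t1
  t1 = a.(a.0 + 0 | 0) ⊢ —a→ t2
  t2 = a.0 + 0 | 0 ⊢ —a→ t3
  t3 = 0 ⊢ stopped
Coarsest stable partition (strong bisimilarity classes):
  B0 = {s0, t0}
  B1 = {s1, t1}
  B2 = {s2, t2}
  B3 = {s3, t3}
s0 ∈ B0, t0 ∈ B0 → same block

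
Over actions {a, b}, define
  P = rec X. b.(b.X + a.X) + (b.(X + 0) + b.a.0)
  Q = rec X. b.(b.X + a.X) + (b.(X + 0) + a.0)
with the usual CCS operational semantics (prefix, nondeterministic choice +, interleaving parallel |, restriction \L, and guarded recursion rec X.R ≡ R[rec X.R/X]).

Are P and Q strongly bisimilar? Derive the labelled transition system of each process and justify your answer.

Reachable graph of P (5 states):
  p0 = rec X. b.(b.X + a.X) + (b.(X + 0) + b.a.0) :: ··b··> p1, ··b··> p2, ··b··> p3
  p1 = (rec X. b.(b.X + a.X) + (b.(X + 0) + b.a.0)) + 0 :: ··b··> p1, ··b··> p2, ··b··> p3
  p2 = a.0 :: ··a··> p4
  p3 = b.(rec X. b.(b.X + a.X) + (b.(X + 0) + b.a.0)) + a.(rec X. b.(b.X + a.X) + (b.(X + 0) + b.a.0)) :: ··a··> p0, ··b··> p0
  p4 = 0 :: ·
Reachable graph of Q (4 states):
  q0 = rec X. b.(b.X + a.X) + (b.(X + 0) + a.0) :: ··a··> q1, ··b··> q2, ··b··> q3
  q1 = 0 :: ·
  q2 = (rec X. b.(b.X + a.X) + (b.(X + 0) + a.0)) + 0 :: ··a··> q1, ··b··> q2, ··b··> q3
  q3 = b.(rec X. b.(b.X + a.X) + (b.(X + 0) + a.0)) + a.(rec X. b.(b.X + a.X) + (b.(X + 0) + a.0)) :: ··a··> q0, ··b··> q0
Coarsest stable partition (strong bisimilarity classes):
  B0 = {p0, p1}
  B1 = {p2}
  B2 = {p4, q1}
  B3 = {p3}
  B4 = {q0, q2}
  B5 = {q3}
p0 ∈ B0, q0 ∈ B4 → different blocks

not bisimilar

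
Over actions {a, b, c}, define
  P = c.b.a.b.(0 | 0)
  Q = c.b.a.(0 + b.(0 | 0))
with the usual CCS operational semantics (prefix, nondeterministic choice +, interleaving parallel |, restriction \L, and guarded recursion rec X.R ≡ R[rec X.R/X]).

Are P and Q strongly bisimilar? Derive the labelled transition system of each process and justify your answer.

LTS(P): 5 reachable states
  m0 = c.b.a.b.(0 | 0) | -c-> m1
  m1 = b.a.b.(0 | 0) | -b-> m2
  m2 = a.b.(0 | 0) | -a-> m3
  m3 = b.(0 | 0) | -b-> m4
  m4 = 0 | 0 | (no moves)
LTS(Q): 5 reachable states
  n0 = c.b.a.(0 + b.(0 | 0)) | -c-> n1
  n1 = b.a.(0 + b.(0 | 0)) | -b-> n2
  n2 = a.(0 + b.(0 | 0)) | -a-> n3
  n3 = 0 + b.(0 | 0) | -b-> n4
  n4 = 0 | 0 | (no moves)
Coarsest stable partition (strong bisimilarity classes):
  B0 = {m0, n0}
  B1 = {m1, n1}
  B2 = {m2, n2}
  B3 = {m3, n3}
  B4 = {m4, n4}
m0 ∈ B0, n0 ∈ B0 → same block

YES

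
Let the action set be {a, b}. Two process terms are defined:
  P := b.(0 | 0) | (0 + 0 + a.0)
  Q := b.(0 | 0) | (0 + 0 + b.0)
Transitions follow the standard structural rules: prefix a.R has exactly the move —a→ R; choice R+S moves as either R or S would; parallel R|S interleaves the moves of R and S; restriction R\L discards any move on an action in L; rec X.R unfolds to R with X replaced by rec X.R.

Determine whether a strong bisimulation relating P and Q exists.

P's transition system — 4 states:
  p0 = b.(0 | 0) | (0 + 0 + a.0) | --a--▸ p1, --b--▸ p2
  p1 = b.(0 | 0) | 0 | --b--▸ p3
  p2 = 0 | 0 | (0 + 0 + a.0) | --a--▸ p3
  p3 = 0 | 0 | 0 | ·
Q's transition system — 4 states:
  q0 = b.(0 | 0) | (0 + 0 + b.0) | --b--▸ q1, --b--▸ q2
  q1 = 0 | 0 | (0 + 0 + b.0) | --b--▸ q3
  q2 = b.(0 | 0) | 0 | --b--▸ q3
  q3 = 0 | 0 | 0 | ·
Bisimilarity quotient blocks:
  B0 = {p0}
  B1 = {p2}
  B2 = {p3, q3}
  B3 = {p1, q1, q2}
  B4 = {q0}
p0 ∈ B0, q0 ∈ B4 → different blocks

NO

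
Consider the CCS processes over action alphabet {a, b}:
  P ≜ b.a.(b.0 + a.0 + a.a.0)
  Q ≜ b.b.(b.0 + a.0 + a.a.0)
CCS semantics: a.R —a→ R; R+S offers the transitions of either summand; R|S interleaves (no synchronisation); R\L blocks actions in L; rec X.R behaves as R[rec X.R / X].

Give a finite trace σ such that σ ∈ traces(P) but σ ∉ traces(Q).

P's transition system — 5 states:
  s0 = b.a.(b.0 + a.0 + a.a.0) → -b-> s1
  s1 = a.(b.0 + a.0 + a.a.0) → -a-> s2
  s2 = b.0 + a.0 + a.a.0 → -a-> s3, -a-> s4, -b-> s3
  s3 = 0 → ·
  s4 = a.0 → -a-> s3
Q's transition system — 5 states:
  t0 = b.b.(b.0 + a.0 + a.a.0) → -b-> t1
  t1 = b.(b.0 + a.0 + a.a.0) → -b-> t2
  t2 = b.0 + a.0 + a.a.0 → -a-> t3, -a-> t4, -b-> t3
  t3 = 0 → ·
  t4 = a.0 → -a-> t3
Run σ = ⟨ba⟩ on P: start {s0}
  step 1 (b): {s1}
  step 2 (a): {s2}
  — P admits the full trace.
Run σ = ⟨ba⟩ on Q: start {t0}
  step 1 (b): {t1}
  step 2 (a): no successor for Q

ba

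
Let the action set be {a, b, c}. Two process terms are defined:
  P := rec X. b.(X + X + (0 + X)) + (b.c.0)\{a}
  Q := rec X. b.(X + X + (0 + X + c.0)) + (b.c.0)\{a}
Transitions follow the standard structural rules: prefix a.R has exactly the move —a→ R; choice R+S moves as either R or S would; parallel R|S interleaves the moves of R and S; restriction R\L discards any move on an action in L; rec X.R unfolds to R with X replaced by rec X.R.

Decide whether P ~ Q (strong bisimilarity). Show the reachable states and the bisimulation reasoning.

Reachable graph of P (4 states):
  m0 = rec X. b.(X + X + (0 + X)) + (b.c.0)\{a} ⊢ =b=> m1, =b=> m2
  m1 = (c.0)\{a} ⊢ =c=> m3
  m2 = (rec X. b.(X + X + (0 + X)) + (b.c.0)\{a}) + (rec X. b.(X + X + (0 + X)) + (b.c.0)\{a}) + (0 + (rec X. b.(X + X + (0 + X)) + (b.c.0)\{a})) ⊢ =b=> m1, =b=> m2
  m3 = 0\{a} ⊢ deadlocked
Reachable graph of Q (5 states):
  n0 = rec X. b.(X + X + (0 + X + c.0)) + (b.c.0)\{a} ⊢ =b=> n1, =b=> n2
  n1 = (c.0)\{a} ⊢ =c=> n3
  n2 = (rec X. b.(X + X + (0 + X + c.0)) + (b.c.0)\{a}) + (rec X. b.(X + X + (0 + X + c.0)) + (b.c.0)\{a}) + (0 + (rec X. b.(X + X + (0 + X + c.0)) + (b.c.0)\{a}) + c.0) ⊢ =b=> n1, =b=> n2, =c=> n4
  n3 = 0\{a} ⊢ deadlocked
  n4 = 0 ⊢ deadlocked
Coarsest stable partition (strong bisimilarity classes):
  B0 = {m0, m2}
  B1 = {m1, n1}
  B2 = {m3, n3, n4}
  B3 = {n0}
  B4 = {n2}
m0 ∈ B0, n0 ∈ B3 → different blocks

NO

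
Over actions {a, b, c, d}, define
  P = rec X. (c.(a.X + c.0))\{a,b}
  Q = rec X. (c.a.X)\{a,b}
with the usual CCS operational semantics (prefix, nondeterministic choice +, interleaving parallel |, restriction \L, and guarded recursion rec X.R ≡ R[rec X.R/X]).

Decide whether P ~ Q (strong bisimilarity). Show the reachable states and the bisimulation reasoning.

P's transition system — 3 states:
  m0 = rec X. (c.(a.X + c.0))\{a,b} ⊢ ··c··> m1
  m1 = (a.(rec X. (c.(a.X + c.0))\{a,b}) + c.0)\{a,b} ⊢ ··c··> m2
  m2 = 0\{a,b} ⊢ (no moves)
Q's transition system — 2 states:
  n0 = rec X. (c.a.X)\{a,b} ⊢ ··c··> n1
  n1 = (a.(rec X. (c.a.X)\{a,b}))\{a,b} ⊢ (no moves)
Coarsest stable partition (strong bisimilarity classes):
  B0 = {m0}
  B1 = {m1, n0}
  B2 = {m2, n1}
m0 ∈ B0, n0 ∈ B1 → different blocks

NO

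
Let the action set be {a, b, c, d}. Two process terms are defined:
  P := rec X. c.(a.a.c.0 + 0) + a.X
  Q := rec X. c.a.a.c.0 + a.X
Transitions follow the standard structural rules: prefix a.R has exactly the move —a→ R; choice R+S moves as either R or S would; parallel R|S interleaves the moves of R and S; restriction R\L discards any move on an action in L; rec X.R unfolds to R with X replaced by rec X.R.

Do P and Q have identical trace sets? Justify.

YES

Reachable graph of P (5 states):
  u0 = rec X. c.(a.a.c.0 + 0) + a.X :: =a=> u0, =c=> u1
  u1 = a.a.c.0 + 0 :: =a=> u2
  u2 = a.c.0 :: =a=> u3
  u3 = c.0 :: =c=> u4
  u4 = 0 :: (no moves)
Reachable graph of Q (5 states):
  v0 = rec X. c.a.a.c.0 + a.X :: =a=> v0, =c=> v1
  v1 = a.a.c.0 :: =a=> v2
  v2 = a.c.0 :: =a=> v3
  v3 = c.0 :: =c=> v4
  v4 = 0 :: (no moves)
Coarsest stable partition (strong bisimilarity classes):
  B0 = {u0, v0}
  B1 = {u1, v1}
  B2 = {u2, v2}
  B3 = {u3, v3}
  B4 = {u4, v4}
u0 ∈ B0, v0 ∈ B0 → same block
Bisimilar ⇒ trace-equivalent.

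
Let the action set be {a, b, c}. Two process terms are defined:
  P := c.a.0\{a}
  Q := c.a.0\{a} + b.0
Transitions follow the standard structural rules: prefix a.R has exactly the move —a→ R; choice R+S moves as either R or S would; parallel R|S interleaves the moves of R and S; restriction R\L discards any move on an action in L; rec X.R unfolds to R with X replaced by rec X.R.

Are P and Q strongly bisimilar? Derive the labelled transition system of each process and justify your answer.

not bisimilar

P's transition system — 3 states:
  s0 = c.a.0\{a} | =c=> s1
  s1 = a.0\{a} | =a=> s2
  s2 = 0\{a} | stopped
Q's transition system — 4 states:
  t0 = c.a.0\{a} + b.0 | =b=> t1, =c=> t2
  t1 = 0 | stopped
  t2 = a.0\{a} | =a=> t3
  t3 = 0\{a} | stopped
Partition-refinement fixed point:
  B0 = {s0}
  B1 = {s1, t2}
  B2 = {s2, t1, t3}
  B3 = {t0}
s0 ∈ B0, t0 ∈ B3 → different blocks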